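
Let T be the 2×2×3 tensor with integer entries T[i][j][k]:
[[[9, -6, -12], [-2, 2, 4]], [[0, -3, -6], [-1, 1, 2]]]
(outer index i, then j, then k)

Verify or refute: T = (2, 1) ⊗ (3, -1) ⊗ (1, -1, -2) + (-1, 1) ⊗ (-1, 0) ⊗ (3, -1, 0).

No

Reconstruct entry (0,0,1) from the claimed factors: Σₗ aₗ[0]bₗ[0]cₗ[1] = (2)·(3)·(-1) + (-1)·(-1)·(-1) = -7, but T[0,0,1] = -6. The claim is false.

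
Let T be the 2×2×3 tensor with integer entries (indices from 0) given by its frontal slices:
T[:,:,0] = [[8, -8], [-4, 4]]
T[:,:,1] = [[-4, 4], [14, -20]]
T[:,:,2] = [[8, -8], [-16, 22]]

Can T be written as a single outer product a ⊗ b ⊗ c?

The mode-3 unfolding of T (rows indexed by k, columns by (i,j) = (0,0), (0,1), (1,0), (1,1)) is [[8, -8, -4, 4], [-4, 4, 14, -20], [8, -8, -16, 22]].
There the 2×2 minor on rows k ∈ {0, 1}, columns (i,j) ∈ {(0,0), (1,0)} is det [[8, -4], [-4, 14]] = 96 ≠ 0, so this unfolding has rank ≥ 2; CP rank is at least every unfolding rank, so rank(T) ≥ 2.
In particular rank(T) ≥ 2 > 1, so T is not rank-1.

No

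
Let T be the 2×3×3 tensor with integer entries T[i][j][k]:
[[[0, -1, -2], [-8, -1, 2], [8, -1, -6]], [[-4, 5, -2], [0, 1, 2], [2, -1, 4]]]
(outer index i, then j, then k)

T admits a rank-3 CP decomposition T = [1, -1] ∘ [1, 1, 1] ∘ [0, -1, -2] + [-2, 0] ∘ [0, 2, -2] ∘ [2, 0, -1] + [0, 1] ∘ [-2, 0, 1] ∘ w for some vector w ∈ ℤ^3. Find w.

w = [2, -2, 2]

Subtract the known terms from T to get the rank-1 residual R = [0, 1] ∘ [-2, 0, 1] ∘ w, so R[i,j,k] = a[i]·b[j]·w[k]. Pick indices with nonzero a[1]·b[0] = (1)·(-2) = -2. Only the fibre through (1,0,·) is needed: R[1,0,:] = T[1,0,:] − Σₗ aₗ[1]bₗ[0]cₗ = [-4, 5, -2] − (-1)·(1)·[0, -1, -2] − (0)·(0)·[2, 0, -1] = [-4, 4, -4]. Then w[k] = R[1,0,k] / -2 for each k, giving w = [-4, 4, -4] / -2 = [2, -2, 2].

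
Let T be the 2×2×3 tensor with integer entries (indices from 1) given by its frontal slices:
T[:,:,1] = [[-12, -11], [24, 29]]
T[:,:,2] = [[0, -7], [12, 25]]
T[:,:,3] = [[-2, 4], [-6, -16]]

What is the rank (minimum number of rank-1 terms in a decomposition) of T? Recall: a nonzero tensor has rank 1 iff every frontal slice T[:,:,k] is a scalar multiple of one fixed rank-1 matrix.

2

Lower bound: the mode-1 unfolding of T (rows indexed by i, columns by (j,k) = (1,1), (1,2), (1,3), (2,1), (2,2), (2,3)) is [[-12, 0, -2, -11, -7, 4], [24, 12, -6, 29, 25, -16]].
There the 2×2 minor on rows i ∈ {1, 2}, columns (j,k) ∈ {(1,1), (1,2)} is det [[-12, 0], [24, 12]] = -144 ≠ 0, so this unfolding has rank ≥ 2; CP rank is at least every unfolding rank, so rank(T) ≥ 2. (Flattening ranks never certify an upper bound on CP rank; for that we must actually write T with 2 rank-1 terms.)
Upper bound — finding two terms. Write S_k = T[:,:,k] for the frontal slices: S₁ = [[-12, -11], [24, 29]], S₂ = [[0, -7], [12, 25]], S₃ = [[-2, 4], [-6, -16]].
If T = a₁ (x) b₁ (x) c₁ + a₂ (x) b₂ (x) c₂ then each S_k = c₁[k]·a₁b₁ᵀ + c₂[k]·a₂b₂ᵀ. S₁ and S₂ are linearly independent, so a₁b₁ᵀ and a₂b₂ᵀ must span the same plane of matrices: they are the rank-1 matrices of the form x·S₁ + y·S₂.
det(x·S₁ + y·S₂) is −84·x² + 84·y² = (-84)·(x − y)(x + y), vanishing at (x:y) = (1:1) and (1:-1).
M₁ = S₁ + S₂ = [[-12, -18], [36, 54]] = (-6)·[1, -3][2, 3]ᵀ and M₂ = S₁ − S₂ = [[-12, -4], [12, 4]] = (-4)·[1, -1][3, 1]ᵀ, so take a₁ = [1, -3], b₁ = [2, 3], a₂ = [1, -1], b₂ = [3, 1].
Each slice is an integer combination of E₁ = a₁b₁ᵀ and E₂ = a₂b₂ᵀ: S₁ = −3·E₁ − 2·E₂, S₂ = −3·E₁ + 2·E₂, S₃ = 2·E₁ − 2·E₂; reading off coefficients, c₁ = [-3, -3, 2] and c₂ = [-2, 2, -2].
Hence T = [1, -3] (x) [2, 3] (x) [-3, -3, 2] + [1, -1] (x) [3, 1] (x) [-2, 2, -2], so rank(T) ≤ 2.
These bounds meet, so rank(T) = 2.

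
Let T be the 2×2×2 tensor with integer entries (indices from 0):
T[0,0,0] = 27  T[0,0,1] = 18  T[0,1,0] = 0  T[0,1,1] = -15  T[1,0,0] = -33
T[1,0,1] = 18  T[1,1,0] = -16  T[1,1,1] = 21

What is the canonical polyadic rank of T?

2

Lower bound: the mode-1 unfolding of T (rows indexed by i, columns by (j,k) = (0,0), (0,1), (1,0), (1,1)) is [[27, 18, 0, -15], [-33, 18, -16, 21]].
There the 2×2 minor on rows i ∈ {0, 1}, columns (j,k) ∈ {(0,0), (0,1)} is det [[27, 18], [-33, 18]] = 1080 ≠ 0, so this unfolding has rank ≥ 2; CP rank is at least every unfolding rank, so rank(T) ≥ 2. (This is only a lower bound: in general the CP rank may exceed every unfolding rank, so we still need to exhibit 2 rank-1 terms summing to T.)
Upper bound — finding two terms. Write S_k = T[:,:,k] for the frontal slices: S₀ = [[27, 0], [-33, -16]], S₁ = [[18, -15], [18, 21]].
If T = a₁ ∘ b₁ ∘ c₁ + a₂ ∘ b₂ ∘ c₂ then each S_k = c₁[k]·a₁b₁ᵀ + c₂[k]·a₂b₂ᵀ. S₀ and S₁ are linearly independent, so a₁b₁ᵀ and a₂b₂ᵀ must span the same plane of matrices: they are the rank-1 matrices of the form x·S₀ + y·S₁.
det(x·S₀ + y·S₁) is −432·x² − 216·xy + 648·y² = (-216)·(2·x + 3·y)(x − y), vanishing at (x:y) = (3:-2) and (1:1).
M₁ = 3·S₀ − 2·S₁ = [[45, 30], [-135, -90]] = 15·[1, -3][3, 2]ᵀ and M₂ = S₀ + S₁ = [[45, -15], [-15, 5]] = 5·[3, -1][3, -1]ᵀ, so take a₁ = [1, -3], b₁ = [3, 2], a₂ = [3, -1], b₂ = [3, -1].
Each slice is an integer combination of E₁ = a₁b₁ᵀ and E₂ = a₂b₂ᵀ: S₀ = 3·E₁ + 2·E₂, S₁ = −3·E₁ + 3·E₂; reading off coefficients, c₁ = [3, -3] and c₂ = [2, 3].
Hence T = [1, -3] ∘ [3, 2] ∘ [3, -3] + [3, -1] ∘ [3, -1] ∘ [2, 3], so rank(T) ≤ 2.
These bounds meet, so rank(T) = 2.
Check entry T[1,0,1] = 18: (-3)·(3)·(-3) + (-1)·(3)·(3) = 18.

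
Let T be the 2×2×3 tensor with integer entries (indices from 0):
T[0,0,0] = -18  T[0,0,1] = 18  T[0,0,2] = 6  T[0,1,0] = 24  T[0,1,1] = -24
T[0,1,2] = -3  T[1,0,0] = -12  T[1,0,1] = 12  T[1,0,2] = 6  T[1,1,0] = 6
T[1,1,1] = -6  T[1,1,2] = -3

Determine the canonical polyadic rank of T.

2

Lower bound: in the mode-3 unfolding of T (rows indexed by k, columns by (i,j)) the 2×2 minor on rows k ∈ {0, 2}, columns (i,j) ∈ {(0,0), (0,1)} is det [[-18, 24], [6, -3]] = -90 ≠ 0, so that unfolding has rank ≥ 2 and hence rank(T) ≥ 2 (CP rank is at least every unfolding rank, though it can be larger).
Upper bound: with S_k = T[:,:,k], the two rank-1 terms a₁b₁ᵀ, a₂b₂ᵀ are the rank-1 members of the pencil x·S₀ + y·S₂.
det(x·S₀ + y·S₂) is 180·x² − 90·xy = 90·(2·x − y)(x), vanishing at (x:y) = (1:2) and (0:1).
M₁ = S₀ + 2·S₂ = [[-6, 18], [0, 0]] = (-6)·[1, 0][1, -3]ᵀ and M₂ = S₂ = [[6, -3], [6, -3]] = 3·[1, 1][2, -1]ᵀ, so take a₁ = [1, 0], b₁ = [1, -3], a₂ = [1, 1], b₂ = [2, -1].
Each slice is an integer combination of E₁ = a₁b₁ᵀ and E₂ = a₂b₂ᵀ: S₀ = −6·E₁ − 6·E₂, S₁ = 6·E₁ + 6·E₂, S₂ = 3·E₂; reading off coefficients, c₁ = [-6, 6, 0] and c₂ = [-6, 6, 3].
Hence T = [1, 0] (x) [1, -3] (x) [-6, 6, 0] + [1, 1] (x) [2, -1] (x) [-6, 6, 3], so rank(T) ≤ 2.
These bounds meet, so rank(T) = 2.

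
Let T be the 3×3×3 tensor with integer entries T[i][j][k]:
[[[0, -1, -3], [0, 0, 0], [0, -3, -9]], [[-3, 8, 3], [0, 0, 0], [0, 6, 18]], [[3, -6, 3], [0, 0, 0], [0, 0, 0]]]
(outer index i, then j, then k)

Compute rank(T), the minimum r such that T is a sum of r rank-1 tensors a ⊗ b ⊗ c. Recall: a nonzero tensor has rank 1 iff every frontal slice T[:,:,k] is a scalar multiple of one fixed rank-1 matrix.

Lower bound: the mode-2 unfolding of T (rows indexed by j, columns by (i,k) = (0,0), (0,1), (0,2), (1,0), (1,1), (1,2), (2,0), (2,1), (2,2)) is [[0, -1, -3, -3, 8, 3, 3, -6, 3], [0, 0, 0, 0, 0, 0, 0, 0, 0], [0, -3, -9, 0, 6, 18, 0, 0, 0]].
There the 2×2 minor on rows j ∈ {0, 2}, columns (i,k) ∈ {(0,1), (1,0)} is det [[-1, -3], [-3, 0]] = -9 ≠ 0, so this unfolding has rank ≥ 2; CP rank is at least every unfolding rank, so rank(T) ≥ 2. (This is only a lower bound: in general the CP rank may exceed every unfolding rank, so we still need to exhibit 2 rank-1 terms summing to T.)
Upper bound — finding two terms. Write S_k = T[:,:,k] for the frontal slices: S₀ = [[0, 0, 0], [-3, 0, 0], [3, 0, 0]], S₁ = [[-1, 0, -3], [8, 0, 6], [-6, 0, 0]], S₂ = [[-3, 0, -9], [3, 0, 18], [3, 0, 0]].
If T = a₁ ⊗ b₁ ⊗ c₁ + a₂ ⊗ b₂ ⊗ c₂ then each S_k = c₁[k]·a₁b₁ᵀ + c₂[k]·a₂b₂ᵀ. S₀ and S₁ are linearly independent, so a₁b₁ᵀ and a₂b₂ᵀ must span the same plane of matrices: they are the rank-1 matrices of the form x·S₀ + y·S₁.
The 2×2 minor of x·S₀ + y·S₁ on rows {0,1}, columns {0,2} is −9·xy + 18·y² = (-9)·(x − 2·y)(y), vanishing at (x:y) = (2:1) and (1:0).
M₁ = 2·S₀ + S₁ = [[-1, 0, -3], [2, 0, 6], [0, 0, 0]] = −(1, -2, 0)(1, 0, 3)ᵀ and M₂ = S₀ = [[0, 0, 0], [-3, 0, 0], [3, 0, 0]] = (-3)·(0, 1, -1)(1, 0, 0)ᵀ, so take a₁ = (1, -2, 0), b₁ = (1, 0, 3), a₂ = (0, 1, -1), b₂ = (1, 0, 0).
Each slice is an integer combination of E₁ = a₁b₁ᵀ and E₂ = a₂b₂ᵀ: S₀ = −3·E₂, S₁ = −E₁ + 6·E₂, S₂ = −3·E₁ − 3·E₂; reading off coefficients, c₁ = (0, -1, -3) and c₂ = (-3, 6, -3).
Hence T = (1, -2, 0) ⊗ (1, 0, 3) ⊗ (0, -1, -3) + (0, 1, -1) ⊗ (1, 0, 0) ⊗ (-3, 6, -3), so rank(T) ≤ 2.
These bounds meet, so rank(T) = 2.

2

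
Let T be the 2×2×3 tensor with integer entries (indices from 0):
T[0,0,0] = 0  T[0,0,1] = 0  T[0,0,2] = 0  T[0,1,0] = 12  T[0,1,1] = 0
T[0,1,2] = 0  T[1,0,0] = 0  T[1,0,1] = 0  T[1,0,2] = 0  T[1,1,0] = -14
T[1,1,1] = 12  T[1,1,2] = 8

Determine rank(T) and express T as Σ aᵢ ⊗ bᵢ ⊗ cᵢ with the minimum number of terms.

Lower bound: the mode-1 unfolding of T (rows indexed by i, columns by (j,k) = (0,0), (0,1), (0,2), (1,0), (1,1), (1,2)) is [[0, 0, 0, 12, 0, 0], [0, 0, 0, -14, 12, 8]].
There the 2×2 minor on rows i ∈ {0, 1}, columns (j,k) ∈ {(1,0), (1,1)} is det [[12, 0], [-14, 12]] = 144 ≠ 0, so this unfolding has rank ≥ 2; CP rank is at least every unfolding rank, so rank(T) ≥ 2. (Unfolding ranks only ever bound the CP rank from below — rank(T) can be strictly larger than all of them — so the matching upper bound has to come from an explicit 2-term decomposition.)
Upper bound — finding two terms. Every mode-2 slice of T is a multiple of one matrix: T[:,j,:] = b[j]·M with b = (0, 1) and M = [[12, 0, 0], [-14, 12, 8]] (rows indexed by i, columns by k). So it suffices to write M as a sum of two rank-1 matrices.
Splitting M by its rows (i = 0, 1), M = (1, 0)(12, 0, 0)ᵀ + (0, 1)(-14, 12, 8)ᵀ.
Hence T = (1, 0) ⊗ (0, 1) ⊗ (12, 0, 0) + (0, 1) ⊗ (0, 1) ⊗ (-14, 12, 8), so rank(T) ≤ 2.
These bounds meet, so rank(T) = 2.

rank(T) = 2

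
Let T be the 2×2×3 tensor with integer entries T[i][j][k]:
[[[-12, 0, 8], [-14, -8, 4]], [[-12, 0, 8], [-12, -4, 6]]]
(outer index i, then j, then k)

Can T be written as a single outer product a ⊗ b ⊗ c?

The mode-3 unfolding of T (rows indexed by k, columns by (i,j) = (0,0), (0,1), (1,0), (1,1)) is [[-12, -14, -12, -12], [0, -8, 0, -4], [8, 4, 8, 6]].
There the 3×3 minor on rows k ∈ {0, 1, 2}, columns (i,j) ∈ {(0,0), (0,1), (1,1)} is det [[-12, -14, -12], [0, -8, -4], [8, 4, 6]] = 64 ≠ 0, so this unfolding has rank ≥ 3; CP rank is at least every unfolding rank, so rank(T) ≥ 3.
In particular rank(T) ≥ 3 > 1, so T is not rank-1.

No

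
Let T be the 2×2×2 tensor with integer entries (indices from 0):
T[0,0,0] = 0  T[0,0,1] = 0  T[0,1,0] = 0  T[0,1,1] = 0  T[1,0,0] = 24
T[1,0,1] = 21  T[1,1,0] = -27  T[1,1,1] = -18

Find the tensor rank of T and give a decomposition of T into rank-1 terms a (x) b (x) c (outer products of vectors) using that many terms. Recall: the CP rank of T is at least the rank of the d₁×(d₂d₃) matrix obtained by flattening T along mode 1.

Lower bound: in the mode-3 unfolding of T (rows indexed by k, columns by (i,j)) the 2×2 minor on rows k ∈ {0, 1}, columns (i,j) ∈ {(1,0), (1,1)} is det [[24, -27], [21, -18]] = 135 ≠ 0, so that unfolding has rank ≥ 2 and hence rank(T) ≥ 2 (CP rank is at least every unfolding rank, though it can be larger).
Upper bound: T[i,:,:] = a[i]·M for every slice, with a = [0, 1] and M = [[24, 21], [-27, -18]] (rows j, columns k).
Splitting M by its rows (j = 0, 1), M = [1, 0][24, 21]ᵀ + [0, 1][-27, -18]ᵀ.
Hence T = [0, 1] (x) [1, 0] (x) [24, 21] + [0, 1] (x) [0, 1] (x) [-27, -18], so rank(T) ≤ 2.
These bounds meet, so rank(T) = 2.

rank(T) = 2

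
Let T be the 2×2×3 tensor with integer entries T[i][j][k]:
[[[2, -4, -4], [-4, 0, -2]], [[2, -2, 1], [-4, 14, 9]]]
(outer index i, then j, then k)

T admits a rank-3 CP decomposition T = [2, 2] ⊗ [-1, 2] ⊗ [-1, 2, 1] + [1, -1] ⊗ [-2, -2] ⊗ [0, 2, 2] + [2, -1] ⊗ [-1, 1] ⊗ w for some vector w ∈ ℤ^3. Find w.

Subtract the known terms from T to get the rank-1 residual R = [2, -1] ⊗ [-1, 1] ⊗ w, so R[i,j,k] = a[i]·b[j]·w[k]. Pick indices with nonzero a[0]·b[0] = (2)·(-1) = -2. Only the fibre through (0,0,·) is needed: R[0,0,:] = T[0,0,:] − Σₗ aₗ[0]bₗ[0]cₗ = [2, -4, -4] − (2)·(-1)·[-1, 2, 1] − (1)·(-2)·[0, 2, 2] = [0, 4, 2]. Then w[k] = R[0,0,k] / -2 for each k, giving w = [0, 4, 2] / -2 = [0, -2, -1].

w = [0, -2, -1]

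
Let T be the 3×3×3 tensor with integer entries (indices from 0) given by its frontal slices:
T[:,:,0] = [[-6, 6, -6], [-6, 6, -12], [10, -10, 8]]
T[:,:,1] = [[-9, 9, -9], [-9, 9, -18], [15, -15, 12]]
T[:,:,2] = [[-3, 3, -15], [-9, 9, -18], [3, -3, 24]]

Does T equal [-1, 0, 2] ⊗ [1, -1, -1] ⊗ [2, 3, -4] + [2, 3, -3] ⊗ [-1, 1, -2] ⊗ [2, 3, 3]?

Reconstruct entry (0,0,2) from the claimed factors: Σₗ aₗ[0]bₗ[0]cₗ[2] = (-1)·(1)·(-4) + (2)·(-1)·(3) = -2, but T[0,0,2] = -3. The claim is false.

No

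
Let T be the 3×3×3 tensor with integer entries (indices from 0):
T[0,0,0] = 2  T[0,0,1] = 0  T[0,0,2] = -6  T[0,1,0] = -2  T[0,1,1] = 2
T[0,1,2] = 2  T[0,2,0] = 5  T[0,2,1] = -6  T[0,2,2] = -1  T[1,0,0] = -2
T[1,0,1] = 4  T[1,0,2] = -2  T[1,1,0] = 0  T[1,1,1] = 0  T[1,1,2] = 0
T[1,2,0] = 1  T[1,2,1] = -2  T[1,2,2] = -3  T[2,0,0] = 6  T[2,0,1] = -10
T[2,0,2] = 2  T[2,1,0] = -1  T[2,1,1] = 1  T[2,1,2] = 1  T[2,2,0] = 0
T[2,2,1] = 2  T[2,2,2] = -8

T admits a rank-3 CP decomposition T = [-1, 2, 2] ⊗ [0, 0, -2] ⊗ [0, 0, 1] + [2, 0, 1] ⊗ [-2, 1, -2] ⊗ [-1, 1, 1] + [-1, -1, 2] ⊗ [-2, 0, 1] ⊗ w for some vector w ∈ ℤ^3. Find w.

w = [-1, 2, -1]

Subtract the known terms from T to get the rank-1 residual R = [-1, -1, 2] ⊗ [-2, 0, 1] ⊗ w, so R[i,j,k] = a[i]·b[j]·w[k]. Pick indices with nonzero a[0]·b[0] = (-1)·(-2) = 2. Only the fibre through (0,0,·) is needed: R[0,0,:] = T[0,0,:] − Σₗ aₗ[0]bₗ[0]cₗ = [2, 0, -6] − (-1)·(0)·[0, 0, 1] − (2)·(-2)·[-1, 1, 1] = [-2, 4, -2]. Then w[k] = R[0,0,k] / 2 for each k, giving w = [-2, 4, -2] / 2 = [-1, 2, -1].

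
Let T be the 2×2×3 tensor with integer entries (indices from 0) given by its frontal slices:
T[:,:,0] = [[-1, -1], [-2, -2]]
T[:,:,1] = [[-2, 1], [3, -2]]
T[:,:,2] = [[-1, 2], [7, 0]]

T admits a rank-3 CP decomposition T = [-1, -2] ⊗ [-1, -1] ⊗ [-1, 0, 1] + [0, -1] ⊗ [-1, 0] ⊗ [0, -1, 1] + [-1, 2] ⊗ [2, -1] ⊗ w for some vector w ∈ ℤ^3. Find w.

Subtract the known terms from T to get the rank-1 residual R = [-1, 2] ⊗ [2, -1] ⊗ w, so R[i,j,k] = a[i]·b[j]·w[k]. Pick indices with nonzero a[0]·b[0] = (-1)·(2) = -2. Only the fibre through (0,0,·) is needed: R[0,0,:] = T[0,0,:] − Σₗ aₗ[0]bₗ[0]cₗ = [-1, -2, -1] − (-1)·(-1)·[-1, 0, 1] − (0)·(-1)·[0, -1, 1] = [0, -2, -2]. Then w[k] = R[0,0,k] / -2 for each k, giving w = [0, -2, -2] / -2 = [0, 1, 1].

w = [0, 1, 1]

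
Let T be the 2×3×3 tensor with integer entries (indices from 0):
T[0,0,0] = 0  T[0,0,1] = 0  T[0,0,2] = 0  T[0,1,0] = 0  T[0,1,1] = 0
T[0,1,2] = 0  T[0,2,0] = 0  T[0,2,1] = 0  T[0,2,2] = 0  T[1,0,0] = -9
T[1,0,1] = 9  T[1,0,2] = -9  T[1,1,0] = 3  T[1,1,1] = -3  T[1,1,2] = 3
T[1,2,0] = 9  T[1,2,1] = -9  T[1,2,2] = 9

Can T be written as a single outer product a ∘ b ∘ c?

Yes

If T = a ∘ b ∘ c then every fibre of T is a multiple of the corresponding factor, so read the factors off the fibres through the nonzero entry T[1,0,0] = -9.
The mode-1 fibre T[:,0,0] = [0, -9] gives a = (0, 1) (primitive direction); the mode-2 fibre T[1,:,0] = [-9, 3, 9] gives b = (3, -1, -3); then c[k] = T[1,0,k] / (a[1]·b[0]) = [-9, 9, -9] / 3 = (-3, 3, -3).
Expanding (0, 1) ∘ (3, -1, -3) ∘ (-3, 3, -3) reproduces all 18 entries of T, so T = (0, 1) ∘ (3, -1, -3) ∘ (-3, 3, -3) and rank(T) ≤ 1.
Equivalently every frontal slice T[:,:,k] is c[k] times the rank-1 matrix (0, 1) ∘ (3, -1, -3). So T has rank 1 (it is nonzero).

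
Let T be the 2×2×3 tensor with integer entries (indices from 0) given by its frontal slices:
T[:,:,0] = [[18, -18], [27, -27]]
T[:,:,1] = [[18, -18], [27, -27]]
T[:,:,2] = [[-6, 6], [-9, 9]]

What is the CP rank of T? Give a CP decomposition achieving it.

rank(T) = 1

Lower bound: T ≠ 0 (e.g. T[0,0,0] = 18), so rank(T) ≥ 1.
Upper bound: if T = a (x) b (x) c then every fibre of T is a multiple of the corresponding factor, so read the factors off the fibres through the nonzero entry T[0,0,0] = 18.
The mode-1 fibre T[:,0,0] = [18, 27] gives a = [2, 3] (primitive direction); the mode-2 fibre T[0,:,0] = [18, -18] gives b = [1, -1]; then c[k] = T[0,0,k] / (a[0]·b[0]) = [18, 18, -6] / 2 = [9, 9, -3].
Expanding [2, 3] (x) [1, -1] (x) [9, 9, -3] reproduces all 12 entries of T, so T = [2, 3] (x) [1, -1] (x) [9, 9, -3] and rank(T) ≤ 1.
These bounds meet, so rank(T) = 1.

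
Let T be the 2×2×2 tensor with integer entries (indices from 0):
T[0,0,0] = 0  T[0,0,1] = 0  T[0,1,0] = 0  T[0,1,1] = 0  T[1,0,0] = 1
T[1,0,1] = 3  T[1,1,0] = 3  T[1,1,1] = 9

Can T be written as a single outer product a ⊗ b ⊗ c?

If T = a ⊗ b ⊗ c then every fibre of T is a multiple of the corresponding factor, so read the factors off the fibres through the nonzero entry T[1,0,0] = 1.
The mode-1 fibre T[:,0,0] = [0, 1] gives a = [0, 1] (primitive direction); the mode-2 fibre T[1,:,0] = [1, 3] gives b = [1, 3]; then c[k] = T[1,0,k] / (a[1]·b[0]) = [1, 3] / 1 = [1, 3].
Expanding [0, 1] ⊗ [1, 3] ⊗ [1, 3] reproduces all 8 entries of T, so T = [0, 1] ⊗ [1, 3] ⊗ [1, 3] and rank(T) ≤ 1.
Equivalently every frontal slice T[:,:,k] is c[k] times the rank-1 matrix [0, 1] ⊗ [1, 3]. So T has rank 1 (it is nonzero).

Yes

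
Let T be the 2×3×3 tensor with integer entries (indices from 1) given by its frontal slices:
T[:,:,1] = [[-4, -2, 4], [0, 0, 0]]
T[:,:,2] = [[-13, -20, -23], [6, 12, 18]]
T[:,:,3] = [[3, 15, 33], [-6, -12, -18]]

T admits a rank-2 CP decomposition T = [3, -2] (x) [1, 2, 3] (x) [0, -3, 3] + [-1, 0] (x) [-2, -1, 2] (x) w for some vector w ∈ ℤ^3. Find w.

Subtract the known terms from T to get the rank-1 residual R = [-1, 0] (x) [-2, -1, 2] (x) w, so R[i,j,k] = a[i]·b[j]·w[k]. Pick indices with nonzero a[1]·b[1] = (-1)·(-2) = 2. Only the fibre through (1,1,·) is needed: R[1,1,:] = T[1,1,:] − Σₗ aₗ[1]bₗ[1]cₗ = [-4, -13, 3] − (3)·(1)·[0, -3, 3] = [-4, -4, -6]. Then w[k] = R[1,1,k] / 2 for each k, giving w = [-4, -4, -6] / 2 = [-2, -2, -3].

w = [-2, -2, -3]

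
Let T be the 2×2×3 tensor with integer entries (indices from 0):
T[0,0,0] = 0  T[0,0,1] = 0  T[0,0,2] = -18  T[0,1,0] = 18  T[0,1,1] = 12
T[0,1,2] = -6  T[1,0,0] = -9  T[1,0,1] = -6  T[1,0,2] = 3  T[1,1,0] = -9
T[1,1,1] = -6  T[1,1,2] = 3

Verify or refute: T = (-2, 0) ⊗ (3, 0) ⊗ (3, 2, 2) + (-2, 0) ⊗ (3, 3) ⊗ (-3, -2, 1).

Reconstruct entry (1,0,0) from the claimed factors: Σₗ aₗ[1]bₗ[0]cₗ[0] = (0)·(3)·(3) + (0)·(3)·(-3) = 0, but T[1,0,0] = -9. The claim is false.

No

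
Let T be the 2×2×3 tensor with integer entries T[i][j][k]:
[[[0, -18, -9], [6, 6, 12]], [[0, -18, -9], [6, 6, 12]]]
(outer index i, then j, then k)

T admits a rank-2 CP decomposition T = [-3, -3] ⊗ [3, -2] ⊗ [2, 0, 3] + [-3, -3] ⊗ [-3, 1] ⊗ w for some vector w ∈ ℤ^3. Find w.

Subtract the known terms from T to get the rank-1 residual R = [-3, -3] ⊗ [-3, 1] ⊗ w, so R[i,j,k] = a[i]·b[j]·w[k]. Pick indices with nonzero a[0]·b[0] = (-3)·(-3) = 9. Only the fibre through (0,0,·) is needed: R[0,0,:] = T[0,0,:] − Σₗ aₗ[0]bₗ[0]cₗ = [0, -18, -9] − (-3)·(3)·[2, 0, 3] = [18, -18, 18]. Then w[k] = R[0,0,k] / 9 for each k, giving w = [18, -18, 18] / 9 = [2, -2, 2].

w = [2, -2, 2]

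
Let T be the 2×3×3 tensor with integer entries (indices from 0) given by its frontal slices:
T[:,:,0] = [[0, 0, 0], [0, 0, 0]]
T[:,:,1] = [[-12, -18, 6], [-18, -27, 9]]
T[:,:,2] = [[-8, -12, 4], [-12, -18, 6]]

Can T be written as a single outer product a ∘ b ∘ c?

The mode-1 fibre T[:,0,1] = [-12, -18] gives a = (2, 3) (primitive direction); the mode-2 fibre T[0,:,1] = [-12, -18, 6] gives b = (2, 3, -1); then c[k] = T[0,0,k] / (a[0]·b[0]) = [0, -12, -8] / 4 = (0, -3, -2).
Expanding (2, 3) ∘ (2, 3, -1) ∘ (0, -3, -2) reproduces all 18 entries of T, so T = (2, 3) ∘ (2, 3, -1) ∘ (0, -3, -2) and rank(T) ≤ 1.
Equivalently every frontal slice T[:,:,k] is c[k] times the rank-1 matrix (2, 3) ∘ (2, 3, -1). So T has rank 1 (it is nonzero).

Yes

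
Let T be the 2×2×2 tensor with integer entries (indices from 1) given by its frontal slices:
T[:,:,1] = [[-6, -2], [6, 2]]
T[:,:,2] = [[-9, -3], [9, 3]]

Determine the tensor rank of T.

1

Lower bound: T ≠ 0 (e.g. T[1,1,1] = -6), so rank(T) ≥ 1.
Upper bound: if T = a ⊗ b ⊗ c then every fibre of T is a multiple of the corresponding factor, so read the factors off the fibres through the nonzero entry T[1,1,1] = -6.
The mode-1 fibre T[:,1,1] = [-6, 6] gives a = [1, -1] (primitive direction); the mode-2 fibre T[1,:,1] = [-6, -2] gives b = [3, 1]; then c[k] = T[1,1,k] / (a[1]·b[1]) = [-6, -9] / 3 = [-2, -3].
Expanding [1, -1] ⊗ [3, 1] ⊗ [-2, -3] reproduces all 8 entries of T, so T = [1, -1] ⊗ [3, 1] ⊗ [-2, -3] and rank(T) ≤ 1.
These bounds meet, so rank(T) = 1.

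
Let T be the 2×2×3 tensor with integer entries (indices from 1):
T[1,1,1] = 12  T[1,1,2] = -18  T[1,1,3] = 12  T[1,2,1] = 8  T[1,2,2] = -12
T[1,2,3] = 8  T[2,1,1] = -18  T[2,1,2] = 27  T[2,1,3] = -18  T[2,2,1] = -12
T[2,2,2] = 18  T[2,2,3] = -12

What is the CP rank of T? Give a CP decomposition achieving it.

Lower bound: T ≠ 0 (e.g. T[1,1,1] = 12), so rank(T) ≥ 1.
Upper bound: if T = a (x) b (x) c then every fibre of T is a multiple of the corresponding factor, so read the factors off the fibres through the nonzero entry T[1,1,1] = 12.
The mode-1 fibre T[:,1,1] = [12, -18] gives a = (2, -3) (primitive direction); the mode-2 fibre T[1,:,1] = [12, 8] gives b = (3, 2); then c[k] = T[1,1,k] / (a[1]·b[1]) = [12, -18, 12] / 6 = (2, -3, 2).
Expanding (2, -3) (x) (3, 2) (x) (2, -3, 2) reproduces all 12 entries of T, so T = (2, -3) (x) (3, 2) (x) (2, -3, 2) and rank(T) ≤ 1.
These bounds meet, so rank(T) = 1.

rank(T) = 1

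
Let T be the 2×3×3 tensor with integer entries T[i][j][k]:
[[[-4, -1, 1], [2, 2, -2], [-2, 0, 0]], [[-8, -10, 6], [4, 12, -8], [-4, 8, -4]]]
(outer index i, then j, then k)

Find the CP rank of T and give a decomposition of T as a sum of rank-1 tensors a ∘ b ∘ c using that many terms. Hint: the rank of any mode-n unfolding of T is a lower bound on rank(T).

rank(T) = 3

Lower bound: in the mode-2 unfolding of T (rows indexed by j, columns by (i,k)) the 3×3 minor on rows j ∈ {0, 1, 2}, columns (i,k) ∈ {(0,0), (0,1), (1,1)} is det [[-4, -1, -10], [2, 2, 12], [-2, 0, 8]] = -64 ≠ 0, so that unfolding has rank ≥ 3 and hence rank(T) ≥ 3 (CP rank is at least every unfolding rank, though it can be larger).
Upper bound: T is a sum of 3 rank-1 terms, T = [0, 1] ∘ [1, -1, -1] ∘ [0, -8, 4] + [1, 2] ∘ [1, -2, 0] ∘ [0, -1, 1] + [1, 2] ∘ [2, -1, 1] ∘ [-2, 0, 0] (written with every a and b primitive with positive leading entry and the scale carried by c; CP decompositions are not unique, and this one is verified by expanding entrywise), so rank(T) ≤ 3.
These bounds meet, so rank(T) = 3.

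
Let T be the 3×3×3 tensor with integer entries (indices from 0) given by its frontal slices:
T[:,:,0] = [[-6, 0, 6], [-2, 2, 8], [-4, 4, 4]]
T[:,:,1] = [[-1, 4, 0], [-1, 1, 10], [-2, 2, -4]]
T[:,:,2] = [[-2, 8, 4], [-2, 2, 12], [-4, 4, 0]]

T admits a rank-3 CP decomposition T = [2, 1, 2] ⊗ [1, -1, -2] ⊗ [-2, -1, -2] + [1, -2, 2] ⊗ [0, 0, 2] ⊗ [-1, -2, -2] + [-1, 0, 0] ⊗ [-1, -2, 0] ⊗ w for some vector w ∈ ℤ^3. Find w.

w = [-2, 1, 2]

Subtract the known terms from T to get the rank-1 residual R = [-1, 0, 0] ⊗ [-1, -2, 0] ⊗ w, so R[i,j,k] = a[i]·b[j]·w[k]. Pick indices with nonzero a[0]·b[0] = (-1)·(-1) = 1. Only the fibre through (0,0,·) is needed: R[0,0,:] = T[0,0,:] − Σₗ aₗ[0]bₗ[0]cₗ = [-6, -1, -2] − (2)·(1)·[-2, -1, -2] − (1)·(0)·[-1, -2, -2] = [-2, 1, 2]. Then w[k] = R[0,0,k] / 1 for each k, giving w = [-2, 1, 2] / 1 = [-2, 1, 2].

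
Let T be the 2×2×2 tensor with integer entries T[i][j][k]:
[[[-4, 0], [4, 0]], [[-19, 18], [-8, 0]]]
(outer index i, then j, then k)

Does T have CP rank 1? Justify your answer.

No

The mode-3 unfolding of T (rows indexed by k, columns by (i,j) = (0,0), (0,1), (1,0), (1,1)) is [[-4, 4, -19, -8], [0, 0, 18, 0]].
There the 2×2 minor on rows k ∈ {0, 1}, columns (i,j) ∈ {(0,0), (1,0)} is det [[-4, -19], [0, 18]] = -72 ≠ 0, so this unfolding has rank ≥ 2; CP rank is at least every unfolding rank, so rank(T) ≥ 2.
In particular rank(T) ≥ 2 > 1, so T is not rank-1.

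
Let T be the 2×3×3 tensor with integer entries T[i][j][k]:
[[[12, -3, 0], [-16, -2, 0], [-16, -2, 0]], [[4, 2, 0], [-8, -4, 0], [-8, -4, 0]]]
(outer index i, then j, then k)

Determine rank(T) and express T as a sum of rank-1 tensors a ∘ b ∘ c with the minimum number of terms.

rank(T) = 2

Lower bound: the mode-1 unfolding of T (rows indexed by i, columns by (j,k) = (0,0), (0,1), (0,2), (1,0), (1,1), (1,2), (2,0), (2,1), (2,2)) is [[12, -3, 0, -16, -2, 0, -16, -2, 0], [4, 2, 0, -8, -4, 0, -8, -4, 0]].
There the 2×2 minor on rows i ∈ {0, 1}, columns (j,k) ∈ {(0,0), (0,1)} is det [[12, -3], [4, 2]] = 36 ≠ 0, so this unfolding has rank ≥ 2; CP rank is at least every unfolding rank, so rank(T) ≥ 2. (Flattening ranks never certify an upper bound on CP rank; for that we must actually write T with 2 rank-1 terms.)
Upper bound — finding two terms. Write S_k = T[:,:,k] for the frontal slices: S₀ = [[12, -16, -16], [4, -8, -8]], S₁ = [[-3, -2, -2], [2, -4, -4]], S₂ = [[0, 0, 0], [0, 0, 0]].
If T = a₁ ∘ b₁ ∘ c₁ + a₂ ∘ b₂ ∘ c₂ then each S_k = c₁[k]·a₁b₁ᵀ + c₂[k]·a₂b₂ᵀ. S₀ and S₁ are linearly independent, so a₁b₁ᵀ and a₂b₂ᵀ must span the same plane of matrices: they are the rank-1 matrices of the form x·S₀ + y·S₁.
The 2×2 minor of x·S₀ + y·S₁ on rows {0,1}, columns {0,1} is −32·x² + 16·xy + 16·y² = (-16)·(x − y)(2·x + y), vanishing at (x:y) = (1:1) and (1:-2).
M₁ = S₀ + S₁ = [[9, -18, -18], [6, -12, -12]] = 3·(3, 2)(1, -2, -2)ᵀ and M₂ = S₀ − 2·S₁ = [[18, -12, -12], [0, 0, 0]] = 6·(1, 0)(3, -2, -2)ᵀ, so take a₁ = (3, 2), b₁ = (1, -2, -2), a₂ = (1, 0), b₂ = (3, -2, -2).
Each slice is an integer combination of E₁ = a₁b₁ᵀ and E₂ = a₂b₂ᵀ: S₀ = 2·E₁ + 2·E₂, S₁ = E₁ − 2·E₂, S₂ = 0; reading off coefficients, c₁ = (2, 1, 0) and c₂ = (2, -2, 0).
Hence T = (3, 2) ∘ (1, -2, -2) ∘ (2, 1, 0) + (1, 0) ∘ (3, -2, -2) ∘ (2, -2, 0), so rank(T) ≤ 2.
These bounds meet, so rank(T) = 2.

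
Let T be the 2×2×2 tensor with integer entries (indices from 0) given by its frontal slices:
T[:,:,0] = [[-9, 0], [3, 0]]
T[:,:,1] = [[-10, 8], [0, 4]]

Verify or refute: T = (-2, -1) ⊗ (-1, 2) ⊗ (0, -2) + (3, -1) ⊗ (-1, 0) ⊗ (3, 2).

Reconstruct entrywise from the claimed factors. For example, T[0,0,0] = -9 and Σₗ aₗ[0]bₗ[0]cₗ[0] = (-2)·(-1)·(0) + (3)·(-1)·(3) = -9; checking all 8 entries, every one matches. The claim holds.

Yes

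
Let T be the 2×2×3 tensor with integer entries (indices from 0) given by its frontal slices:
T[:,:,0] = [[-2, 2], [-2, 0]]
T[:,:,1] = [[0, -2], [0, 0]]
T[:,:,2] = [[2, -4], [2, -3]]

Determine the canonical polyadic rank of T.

Lower bound: in the mode-3 unfolding of T (rows indexed by k, columns by (i,j)) the 3×3 minor on rows k ∈ {0, 1, 2}, columns (i,j) ∈ {(0,0), (0,1), (1,1)} is det [[-2, 2, 0], [0, -2, 0], [2, -4, -3]] = -12 ≠ 0, so that unfolding has rank ≥ 3 and hence rank(T) ≥ 3 (CP rank is at least every unfolding rank, though it can be larger).
Upper bound: T is a sum of 3 rank-1 terms, T = (0, 1) (x) (0, 1) (x) (-2, 2, 1) + (1, 1) (x) (0, 1) (x) (0, -2, -2) + (1, 1) (x) (1, -1) (x) (-2, 0, 2) (one valid choice — decompositions are not unique — normalised so each a, b is primitive with positive first nonzero entry; check it by expanding all entries), so rank(T) ≤ 3.
These bounds meet, so rank(T) = 3.

3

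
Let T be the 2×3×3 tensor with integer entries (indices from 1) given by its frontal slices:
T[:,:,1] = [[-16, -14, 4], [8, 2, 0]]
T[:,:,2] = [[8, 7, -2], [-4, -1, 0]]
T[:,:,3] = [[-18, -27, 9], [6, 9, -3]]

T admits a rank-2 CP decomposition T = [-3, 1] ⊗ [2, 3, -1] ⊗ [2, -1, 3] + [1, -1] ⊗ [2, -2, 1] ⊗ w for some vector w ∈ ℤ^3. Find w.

Subtract the known terms from T to get the rank-1 residual R = [1, -1] ⊗ [2, -2, 1] ⊗ w, so R[i,j,k] = a[i]·b[j]·w[k]. Pick indices with nonzero a[1]·b[1] = (1)·(2) = 2. Only the fibre through (1,1,·) is needed: R[1,1,:] = T[1,1,:] − Σₗ aₗ[1]bₗ[1]cₗ = [-16, 8, -18] − (-3)·(2)·[2, -1, 3] = [-4, 2, 0]. Then w[k] = R[1,1,k] / 2 for each k, giving w = [-4, 2, 0] / 2 = [-2, 1, 0].

w = [-2, 1, 0]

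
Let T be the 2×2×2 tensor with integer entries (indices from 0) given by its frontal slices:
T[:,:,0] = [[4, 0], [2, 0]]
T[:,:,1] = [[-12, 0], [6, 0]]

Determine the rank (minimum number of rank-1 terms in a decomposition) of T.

Lower bound: the mode-3 unfolding of T (rows indexed by k, columns by (i,j) = (0,0), (0,1), (1,0), (1,1)) is [[4, 0, 2, 0], [-12, 0, 6, 0]].
There the 2×2 minor on rows k ∈ {0, 1}, columns (i,j) ∈ {(0,0), (1,0)} is det [[4, 2], [-12, 6]] = 48 ≠ 0, so this unfolding has rank ≥ 2; CP rank is at least every unfolding rank, so rank(T) ≥ 2. (This is only a lower bound: in general the CP rank may exceed every unfolding rank, so we still need to exhibit 2 rank-1 terms summing to T.)
Upper bound — finding two terms. Every mode-2 slice of T is a multiple of one matrix: T[:,j,:] = b[j]·M with b = (1, 0) and M = [[4, -12], [2, 6]] (rows indexed by i, columns by k). So it suffices to write M as a sum of two rank-1 matrices.
Splitting M by its rows (i = 0, 1), M = (1, 0)(4, -12)ᵀ + (0, 1)(2, 6)ᵀ.
Hence T = (1, 0) ⊗ (1, 0) ⊗ (4, -12) + (0, 1) ⊗ (1, 0) ⊗ (2, 6), so rank(T) ≤ 2.
These bounds meet, so rank(T) = 2.

2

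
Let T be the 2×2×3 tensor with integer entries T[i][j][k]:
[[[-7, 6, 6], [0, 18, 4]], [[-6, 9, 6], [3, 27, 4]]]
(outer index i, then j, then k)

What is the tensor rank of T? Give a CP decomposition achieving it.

rank(T) = 2

Lower bound: the mode-1 unfolding of T (rows indexed by i, columns by (j,k) = (0,0), (0,1), (0,2), (1,0), (1,1), (1,2)) is [[-7, 6, 6, 0, 18, 4], [-6, 9, 6, 3, 27, 4]].
There the 2×2 minor on rows i ∈ {0, 1}, columns (j,k) ∈ {(0,0), (0,1)} is det [[-7, 6], [-6, 9]] = -27 ≠ 0, so this unfolding has rank ≥ 2; CP rank is at least every unfolding rank, so rank(T) ≥ 2. (This is only a lower bound: in general the CP rank may exceed every unfolding rank, so we still need to exhibit 2 rank-1 terms summing to T.)
Upper bound — finding two terms. Write S_k = T[:,:,k] for the frontal slices: S₀ = [[-7, 0], [-6, 3]], S₁ = [[6, 18], [9, 27]], S₂ = [[6, 4], [6, 4]].
If T = a₁ (x) b₁ (x) c₁ + a₂ (x) b₂ (x) c₂ then each S_k = c₁[k]·a₁b₁ᵀ + c₂[k]·a₂b₂ᵀ. S₀ and S₁ are linearly independent, so a₁b₁ᵀ and a₂b₂ᵀ must span the same plane of matrices: they are the rank-1 matrices of the form x·S₀ + y·S₁.
det(x·S₀ + y·S₁) is −21·x² − 63·xy = (-21)·(x + 3·y)(x), vanishing at (x:y) = (3:-1) and (0:1).
M₁ = 3·S₀ − S₁ = [[-27, -18], [-27, -18]] = (-9)·(1, 1)(3, 2)ᵀ and M₂ = S₁ = [[6, 18], [9, 27]] = 3·(2, 3)(1, 3)ᵀ, so take a₁ = (1, 1), b₁ = (3, 2), a₂ = (2, 3), b₂ = (1, 3).
Each slice is an integer combination of E₁ = a₁b₁ᵀ and E₂ = a₂b₂ᵀ: S₀ = −3·E₁ + E₂, S₁ = 3·E₂, S₂ = 2·E₁; reading off coefficients, c₁ = (-3, 0, 2) and c₂ = (1, 3, 0).
Hence T = (1, 1) (x) (3, 2) (x) (-3, 0, 2) + (2, 3) (x) (1, 3) (x) (1, 3, 0), so rank(T) ≤ 2.
These bounds meet, so rank(T) = 2.
Check entry T[0,1,2] = 4: (1)·(2)·(2) + (2)·(3)·(0) = 4.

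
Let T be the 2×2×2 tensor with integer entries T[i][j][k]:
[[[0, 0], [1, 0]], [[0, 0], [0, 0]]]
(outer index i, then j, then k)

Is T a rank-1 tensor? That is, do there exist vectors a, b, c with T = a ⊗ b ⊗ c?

Yes

The mode-1 fibre T[:,1,0] = [1, 0] gives a = [1, 0] (primitive direction); the mode-2 fibre T[0,:,0] = [0, 1] gives b = [0, 1]; then c[k] = T[0,1,k] / (a[0]·b[1]) = [1, 0] / 1 = [1, 0].
Expanding [1, 0] ⊗ [0, 1] ⊗ [1, 0] reproduces all 8 entries of T, so T = [1, 0] ⊗ [0, 1] ⊗ [1, 0] and rank(T) ≤ 1.
Equivalently every frontal slice T[:,:,k] is c[k] times the rank-1 matrix [1, 0] ⊗ [0, 1]. So T has rank 1 (it is nonzero).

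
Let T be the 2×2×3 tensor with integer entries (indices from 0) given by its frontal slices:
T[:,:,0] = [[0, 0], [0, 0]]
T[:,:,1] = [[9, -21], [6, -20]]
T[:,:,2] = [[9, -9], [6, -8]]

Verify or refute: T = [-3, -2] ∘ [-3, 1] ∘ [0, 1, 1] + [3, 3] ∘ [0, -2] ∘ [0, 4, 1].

Reconstruct entry (0,1,1) from the claimed factors: Σₗ aₗ[0]bₗ[1]cₗ[1] = (-3)·(1)·(1) + (3)·(-2)·(4) = -27, but T[0,1,1] = -21. The claim is false.

No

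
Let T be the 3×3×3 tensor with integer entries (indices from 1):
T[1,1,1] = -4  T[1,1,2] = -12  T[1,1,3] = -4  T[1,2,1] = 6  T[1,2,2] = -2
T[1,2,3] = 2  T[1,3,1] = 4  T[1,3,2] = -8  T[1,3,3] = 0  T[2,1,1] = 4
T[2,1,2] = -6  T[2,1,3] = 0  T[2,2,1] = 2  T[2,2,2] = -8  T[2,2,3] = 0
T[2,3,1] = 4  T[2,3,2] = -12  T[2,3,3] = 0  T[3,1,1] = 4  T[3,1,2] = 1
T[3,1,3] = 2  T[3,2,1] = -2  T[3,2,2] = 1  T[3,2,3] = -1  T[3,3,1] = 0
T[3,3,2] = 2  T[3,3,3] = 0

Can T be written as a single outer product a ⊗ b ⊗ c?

No

The mode-1 unfolding of T (rows indexed by i, columns by (j,k) = (1,1), (1,2), (1,3), (2,1), (2,2), (2,3), (3,1), (3,2), (3,3)) is [[-4, -12, -4, 6, -2, 2, 4, -8, 0], [4, -6, 0, 2, -8, 0, 4, -12, 0], [4, 1, 2, -2, 1, -1, 0, 2, 0]].
There the 3×3 minor on rows i ∈ {1, 2, 3}, columns (j,k) ∈ {(1,1), (1,2), (1,3)} is det [[-4, -12, -4], [4, -6, 0], [4, 1, 2]] = 32 ≠ 0, so this unfolding has rank ≥ 3; CP rank is at least every unfolding rank, so rank(T) ≥ 3.
In particular rank(T) ≥ 3 > 1, so T is not rank-1.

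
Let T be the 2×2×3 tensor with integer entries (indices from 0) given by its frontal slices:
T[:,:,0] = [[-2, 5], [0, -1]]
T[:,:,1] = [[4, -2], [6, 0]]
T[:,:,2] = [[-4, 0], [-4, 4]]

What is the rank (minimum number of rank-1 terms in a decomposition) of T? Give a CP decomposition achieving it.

rank(T) = 3

Lower bound: in the mode-3 unfolding of T (rows indexed by k, columns by (i,j)) the 3×3 minor on rows k ∈ {0, 1, 2}, columns (i,j) ∈ {(0,0), (0,1), (1,0)} is det [[-2, 5, 0], [4, -2, 6], [-4, 0, -4]] = -56 ≠ 0, so that unfolding has rank ≥ 3 and hence rank(T) ≥ 3 (CP rank is at least every unfolding rank, though it can be larger).
Upper bound: T is a sum of 3 rank-1 terms, T = [0, 1] ⊗ [1, 1] ⊗ [2, 2, 0] + [1, -1] ⊗ [0, 1] ⊗ [4, 0, -2] + [1, 1] ⊗ [2, -1] ⊗ [-1, 2, -2] (one valid choice — decompositions are not unique — normalised so each a, b is primitive with positive first nonzero entry; check it by expanding all entries), so rank(T) ≤ 3.
These bounds meet, so rank(T) = 3.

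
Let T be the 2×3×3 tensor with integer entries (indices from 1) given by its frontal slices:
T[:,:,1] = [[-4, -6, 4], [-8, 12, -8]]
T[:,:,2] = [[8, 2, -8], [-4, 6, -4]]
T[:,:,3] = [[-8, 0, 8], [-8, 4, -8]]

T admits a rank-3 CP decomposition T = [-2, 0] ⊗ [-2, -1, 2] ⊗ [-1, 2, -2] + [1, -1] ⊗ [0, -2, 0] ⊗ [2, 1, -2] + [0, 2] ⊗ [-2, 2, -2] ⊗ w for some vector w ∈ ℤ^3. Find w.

Subtract the known terms from T to get the rank-1 residual R = [0, 2] ⊗ [-2, 2, -2] ⊗ w, so R[i,j,k] = a[i]·b[j]·w[k]. Pick indices with nonzero a[2]·b[1] = (2)·(-2) = -4. Only the fibre through (2,1,·) is needed: R[2,1,:] = T[2,1,:] − Σₗ aₗ[2]bₗ[1]cₗ = [-8, -4, -8] − (0)·(-2)·[-1, 2, -2] − (-1)·(0)·[2, 1, -2] = [-8, -4, -8]. Then w[k] = R[2,1,k] / -4 for each k, giving w = [-8, -4, -8] / -4 = [2, 1, 2].

w = [2, 1, 2]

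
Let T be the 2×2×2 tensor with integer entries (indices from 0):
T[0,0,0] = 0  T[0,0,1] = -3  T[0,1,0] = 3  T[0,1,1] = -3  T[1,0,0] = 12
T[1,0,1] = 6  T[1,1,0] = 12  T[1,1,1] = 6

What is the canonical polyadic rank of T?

2

Lower bound: the mode-2 unfolding of T (rows indexed by j, columns by (i,k) = (0,0), (0,1), (1,0), (1,1)) is [[0, -3, 12, 6], [3, -3, 12, 6]].
There the 2×2 minor on rows j ∈ {0, 1}, columns (i,k) ∈ {(0,0), (0,1)} is det [[0, -3], [3, -3]] = 9 ≠ 0, so this unfolding has rank ≥ 2; CP rank is at least every unfolding rank, so rank(T) ≥ 2. (Unfolding ranks only ever bound the CP rank from below — rank(T) can be strictly larger than all of them — so the matching upper bound has to come from an explicit 2-term decomposition.)
Upper bound — finding two terms. Write S_k = T[:,:,k] for the frontal slices: S₀ = [[0, 3], [12, 12]], S₁ = [[-3, -3], [6, 6]].
If T = a₁ ∘ b₁ ∘ c₁ + a₂ ∘ b₂ ∘ c₂ then each S_k = c₁[k]·a₁b₁ᵀ + c₂[k]·a₂b₂ᵀ. S₀ and S₁ are linearly independent, so a₁b₁ᵀ and a₂b₂ᵀ must span the same plane of matrices: they are the rank-1 matrices of the form x·S₀ + y·S₁.
det(x·S₀ + y·S₁) is −36·x² − 18·xy = (-18)·(2·x + y)(x), vanishing at (x:y) = (1:-2) and (0:1).
M₁ = S₀ − 2·S₁ = [[6, 9], [0, 0]] = 3·[1, 0][2, 3]ᵀ and M₂ = S₁ = [[-3, -3], [6, 6]] = (-3)·[1, -2][1, 1]ᵀ, so take a₁ = [1, 0], b₁ = [2, 3], a₂ = [1, -2], b₂ = [1, 1].
Each slice is an integer combination of E₁ = a₁b₁ᵀ and E₂ = a₂b₂ᵀ: S₀ = 3·E₁ − 6·E₂, S₁ = −3·E₂; reading off coefficients, c₁ = [3, 0] and c₂ = [-6, -3].
Hence T = [1, 0] ∘ [2, 3] ∘ [3, 0] + [1, -2] ∘ [1, 1] ∘ [-6, -3], so rank(T) ≤ 2.
These bounds meet, so rank(T) = 2.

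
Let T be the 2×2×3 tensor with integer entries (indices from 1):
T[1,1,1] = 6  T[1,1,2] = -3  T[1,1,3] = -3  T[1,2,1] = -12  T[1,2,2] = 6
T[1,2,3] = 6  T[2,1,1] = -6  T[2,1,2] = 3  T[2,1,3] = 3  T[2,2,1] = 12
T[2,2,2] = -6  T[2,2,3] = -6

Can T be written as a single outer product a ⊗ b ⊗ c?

Yes

The mode-1 fibre T[:,1,1] = [6, -6] gives a = [1, -1] (primitive direction); the mode-2 fibre T[1,:,1] = [6, -12] gives b = [1, -2]; then c[k] = T[1,1,k] / (a[1]·b[1]) = [6, -3, -3] / 1 = [6, -3, -3].
Expanding [1, -1] ⊗ [1, -2] ⊗ [6, -3, -3] reproduces all 12 entries of T, so T = [1, -1] ⊗ [1, -2] ⊗ [6, -3, -3] and rank(T) ≤ 1.
Equivalently every frontal slice T[:,:,k] is c[k] times the rank-1 matrix [1, -1] ⊗ [1, -2]. So T has rank 1 (it is nonzero).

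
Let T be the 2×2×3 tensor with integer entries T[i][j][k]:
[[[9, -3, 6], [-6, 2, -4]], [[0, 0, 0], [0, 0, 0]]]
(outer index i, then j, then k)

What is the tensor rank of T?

1

Lower bound: T ≠ 0 (e.g. T[0,0,0] = 9), so rank(T) ≥ 1.
Upper bound: the mode-1 fibre T[:,0,0] = [9, 0] gives a = [1, 0] (primitive direction); the mode-2 fibre T[0,:,0] = [9, -6] gives b = [3, -2]; then c[k] = T[0,0,k] / (a[0]·b[0]) = [9, -3, 6] / 3 = [3, -1, 2].
Expanding [1, 0] ⊗ [3, -2] ⊗ [3, -1, 2] reproduces all 12 entries of T, so T = [1, 0] ⊗ [3, -2] ⊗ [3, -1, 2] and rank(T) ≤ 1.
These bounds meet, so rank(T) = 1.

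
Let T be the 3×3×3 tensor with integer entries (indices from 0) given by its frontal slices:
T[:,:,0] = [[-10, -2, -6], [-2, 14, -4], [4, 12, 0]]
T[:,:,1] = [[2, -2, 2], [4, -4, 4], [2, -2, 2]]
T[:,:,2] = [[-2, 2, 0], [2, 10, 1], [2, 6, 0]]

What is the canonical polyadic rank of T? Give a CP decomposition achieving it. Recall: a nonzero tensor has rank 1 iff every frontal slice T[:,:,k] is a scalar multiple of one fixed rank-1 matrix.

rank(T) = 3

Lower bound: the mode-1 unfolding of T (rows indexed by i, columns by (j,k) = (0,0), (0,1), (0,2), (1,0), (1,1), (1,2), (2,0), (2,1), (2,2)) is [[-10, 2, -2, -2, -2, 2, -6, 2, 0], [-2, 4, 2, 14, -4, 10, -4, 4, 1], [4, 2, 2, 12, -2, 6, 0, 2, 0]].
There the 3×3 minor on rows i ∈ {0, 1, 2}, columns (j,k) ∈ {(0,0), (0,1), (0,2)} is det [[-10, 2, -2], [-2, 4, 2], [4, 2, 2]] = 24 ≠ 0, so this unfolding has rank ≥ 3; CP rank is at least every unfolding rank, so rank(T) ≥ 3. (Unfolding ranks only ever bound the CP rank from below — rank(T) can be strictly larger than all of them — so the matching upper bound has to come from an explicit 3-term decomposition.)
Upper bound: T is a sum of 3 rank-1 terms, T = [1, 1, 0] ⊗ [1, 1, 1] ⊗ [2, 0, 4] + [1, 2, 1] ⊗ [1, -1, 1] ⊗ [-4, 2, -2] + [2, -1, -2] ⊗ [2, 2, 1] ⊗ [-2, 0, -1] (one valid choice — decompositions are not unique — normalised so each a, b is primitive with positive first nonzero entry; check it by expanding all entries), so rank(T) ≤ 3.
These bounds meet, so rank(T) = 3.
Check entry T[0,0,1] = 2: (1)·(1)·(0) + (1)·(1)·(2) + (2)·(2)·(0) = 2.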